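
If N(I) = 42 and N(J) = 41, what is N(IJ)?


N(IJ) = N(I) * N(J)
= 42 * 41
= 1722

1722


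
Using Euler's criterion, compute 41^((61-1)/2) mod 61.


p = 61 is prime and the exponent is (p-1)/2 = 30, so by Euler's criterion 41^30 = (41/61) = +1 or -1 mod 61.
Compute by square-and-multiply:
  30 = 16 + 8 + 4 + 2 (binary 11110)
  Repeated squaring mod 61: 41^1 = 41, 41^2 = 34, 41^4 = 58, 41^8 = 9, 41^16 = 20
  41^30 = 41^16 * 41^8 * 41^4 * 41^2 = 20 * 9 * 58 * 34 mod 61
    20 * 9 = 180 = 58 mod 61
    58 * 58 = 3364 = 9 mod 61
    9 * 34 = 306 = 1 mod 61
  41^30 = 1 mod 61
Result 1: 41 is a quadratic residue mod 61.
41^30 mod 61 = 1

1


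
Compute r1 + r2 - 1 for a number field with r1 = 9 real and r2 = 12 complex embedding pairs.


By Dirichlet's unit theorem:
rank = r1 + r2 - 1
= 9 + 12 - 1
= 20

20


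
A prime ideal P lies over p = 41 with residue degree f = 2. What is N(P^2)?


N(P^a) = p^(a*f)
= 41^(2*2)
= 41^4
= 2825761

2825761


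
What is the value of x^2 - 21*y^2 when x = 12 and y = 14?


x^2 - d*y^2
= 12^2 - 21*14^2
= 144 - 4116
= -3972

-3972


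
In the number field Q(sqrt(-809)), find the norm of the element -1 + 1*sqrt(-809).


N(a + b*sqrt(d)) = a^2 - d*b^2
= (-1)^2 - (-809)*(1)^2
= 1 + 809
= 810

810


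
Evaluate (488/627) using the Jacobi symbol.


Compute (488/627) via quadratic reciprocity:
  pull out 2: (2/627) = -1  (since 627 mod 8 = 3)
  pull out 2: (2/627) = -1  (since 627 mod 8 = 3)
  pull out 2: (2/627) = -1  (since 627 mod 8 = 3)
  reciprocity: (61/627) -> +(627/61)
  reduce: (17/61)
  reciprocity: (17/61) -> +(61/17)
  reduce: (10/17)
  pull out 2: (2/17) = +1  (since 17 mod 8 = 1)
  reciprocity: (5/17) -> +(17/5)
  reduce: (2/5)
  pull out 2: (2/5) = -1  (since 5 mod 8 = 5)
  (1/5) = 1
Product of signs = 1

1


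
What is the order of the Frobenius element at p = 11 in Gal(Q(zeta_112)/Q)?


The Frobenius at p in Gal(Q(zeta_n)/Q) = (Z/nZ)* is the class of p, so its order is ord_112(11), the smallest k >= 1 with 11^k = 1 mod 112.
n = 112 = 2^4 * 7, phi(112) = 48; the order divides phi(n).
Divisors of 48: 1, 2, 3, 4, 6, 8, 12, 16, 24, 48
Repeated squaring mod 112: 11^1 = 11, 11^2 = 9, 11^4 = 81, 11^8 = 65, 11^16 = 81, 11^32 = 65
Test divisors in increasing order:
  k=1: 11^1 = 11 mod 112
  k=2: 11^2 = 9 mod 112
  k=3: 11^3 = 9 * 11 = 99 mod 112
  k=4: 11^4 = 81 mod 112
  k=6: 11^6 = 81 * 9 = 57 mod 112
  k=8: 11^8 = 65 mod 112
  k=12: 11^12 = 65 * 81 = 1 mod 112  <- first divisor giving 1
Order = 12

12


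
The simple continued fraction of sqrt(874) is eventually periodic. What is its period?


Run the CF algorithm for sqrt(874).
a_0 = floor(sqrt(874)) = 29; set m_0=0, q_0=1.
Recurrence: m' = q*a - m,  q' = (d - m'^2)/q,  a' = floor((a_0 + m')/q').
  step 1: m=29, q=33, a=1
  step 2: m=4, q=26, a=1
  step 3: m=22, q=15, a=3
  step 4: m=23, q=23, a=2
  step 5: m=23, q=15, a=3
  step 6: m=22, q=26, a=1
  step 7: m=4, q=33, a=1
  step 8: m=29, q=1, a=58
a_8 = 2*a_0 = 58, so the period closes here.
sqrt(874) = [29; 1, 1, 3, 2, 3, 1, 1, 58]
Period length = 8

8


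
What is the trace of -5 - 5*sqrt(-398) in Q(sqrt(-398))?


Tr(a + b*sqrt(d)) = (a + b*sqrt(d)) + (a - b*sqrt(d)) = 2a
= 2 * (-5)
= -10

-10


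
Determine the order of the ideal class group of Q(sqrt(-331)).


K = Q(sqrt(-331)). d mod 4 = 1, so D = disc(K) = d = -331
h(K) equals the number of primitive reduced positive-definite forms (a, b, c) = a*x^2 + b*x*y + c*y^2 with b^2 - 4ac = D,
where reduced means |b| <= a <= c, with b >= 0 whenever |b| = a or a = c, and primitive means gcd(a, b, c) = 1.
Reduced forces 3a^2 <= |D| = 331, so 1 <= a <= 10; b must have the parity of D, and c = (b^2 - D)/(4a) must be an integer >= a.
Enumerate a = 1..10, b in [-a, a]:
  a=1: (1, 1, 83)  [1]
  a=2..4: none
  a=5: (5, -3, 17), (5, 3, 17)  [2]
  a=6..10: none
Total reduced forms: 1 + 2 = 3
h = 3

3


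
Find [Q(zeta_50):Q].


The degree equals Euler's totient phi(50).
50 = 2 * 5^2
phi(50) = 20

20


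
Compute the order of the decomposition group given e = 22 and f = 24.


|D_P| = e * f
= 22 * 24
= 528

528


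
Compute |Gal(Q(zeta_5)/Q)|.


|Gal(Q(zeta_5)/Q)| = phi(5)
= 4

4


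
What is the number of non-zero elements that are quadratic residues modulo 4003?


For prime p, the number of non-zero quadratic residues is (p-1)/2.
= (4003-1)/2
= 2001

2001


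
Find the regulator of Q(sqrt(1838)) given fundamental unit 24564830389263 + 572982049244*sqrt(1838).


epsilon = 24564830389263 + 572982049244*sqrt(1838)
= 4.9130e+13
R = ln(4.9130e+13)
= 31.5255

31.5255


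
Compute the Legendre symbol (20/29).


p = 29 is prime, so compute (20/29) with the reciprocity algorithm (Jacobi-symbol steps: pull out 2s via (2/n), flip via reciprocity, reduce):
  pull out 2: (2/29) = -1  (since 29 mod 8 = 5)
  pull out 2: (2/29) = -1  (since 29 mod 8 = 5)
  reciprocity: (5/29) -> +(29/5)
  reduce: (4/5)
  pull out 2: (2/5) = -1  (since 5 mod 8 = 5)
  pull out 2: (2/5) = -1  (since 5 mod 8 = 5)
  (1/5) = 1
Product of signs = 1
(20/29) = 1

1


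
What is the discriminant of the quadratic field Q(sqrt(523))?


For K = Q(sqrt(d)) with d squarefree: disc(K) = d if d = 1 mod 4, and disc(K) = 4d if d = 2 or 3 mod 4.
Here d = 523, and d mod 4 = 3.
d = 3 mod 4, not 1 (O_K = Z[sqrt(d)]), so disc(K) = 4d = 4 * (523) = 2092

2092


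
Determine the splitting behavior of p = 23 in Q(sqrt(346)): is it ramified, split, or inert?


K = Q(sqrt(346)). Since d mod 4 = 2, disc(K) = 1384.
Check p | disc: 1384 mod 23 = 4.
p does not divide disc. Compute Legendre symbol (d/p):
1^((23-1)/2) mod 23 = 1
(d/p) = 1, so p splits: (p) = P*P' with e=1, f=1, g=2.
Therefore p is split.

split


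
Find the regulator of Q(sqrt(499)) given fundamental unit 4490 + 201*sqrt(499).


epsilon = 4490 + 201*sqrt(499)
= 8979.9999
R = ln(8979.9999)
= 9.1028

9.1028


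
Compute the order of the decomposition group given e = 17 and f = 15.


|D_P| = e * f
= 17 * 15
= 255

255


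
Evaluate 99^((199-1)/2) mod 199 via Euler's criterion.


p = 199 is prime and the exponent is (p-1)/2 = 99, so by Euler's criterion 99^99 = (99/199) = +1 or -1 mod 199.
Compute by square-and-multiply:
  99 = 64 + 32 + 2 + 1 (binary 1100011)
  Repeated squaring mod 199: 99^1 = 99, 99^2 = 50, 99^4 = 112, 99^8 = 7, 99^16 = 49, 99^32 = 13, 99^64 = 169
  99^99 = 99^64 * 99^32 * 99^2 * 99^1 = 169 * 13 * 50 * 99 mod 199
    169 * 13 = 2197 = 8 mod 199
    8 * 50 = 400 = 2 mod 199
    2 * 99 = 198 = 198 mod 199
  99^99 = 198 mod 199
Result 198 = p - 1 = -1 mod 199: 99 is a quadratic non-residue mod 199. As a residue in [0, p-1] the value is 198.
99^99 mod 199 = 198

198


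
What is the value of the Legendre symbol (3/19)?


p = 19 is prime, so compute (3/19) with the reciprocity algorithm (Jacobi-symbol steps: pull out 2s via (2/n), flip via reciprocity, reduce):
  reciprocity: (3/19) -> -(19/3)
  reduce: (1/3)
  (1/3) = 1
Product of signs = -1
(3/19) = -1

-1


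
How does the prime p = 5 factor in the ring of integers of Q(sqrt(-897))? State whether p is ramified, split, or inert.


K = Q(sqrt(-897)). Since d mod 4 = 3, disc(K) = -3588.
Check p | disc: -3588 mod 5 = 2.
p does not divide disc. Compute Legendre symbol (d/p):
3^((5-1)/2) mod 5 = -1
(d/p) = -1, so p is inert: (p) stays prime with e=1, f=2, g=1.
Therefore p is inert.

inert


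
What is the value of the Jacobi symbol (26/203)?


Compute (26/203) via quadratic reciprocity:
  pull out 2: (2/203) = -1  (since 203 mod 8 = 3)
  reciprocity: (13/203) -> +(203/13)
  reduce: (8/13)
  pull out 2: (2/13) = -1  (since 13 mod 8 = 5)
  pull out 2: (2/13) = -1  (since 13 mod 8 = 5)
  pull out 2: (2/13) = -1  (since 13 mod 8 = 5)
  (1/13) = 1
Product of signs = 1

1


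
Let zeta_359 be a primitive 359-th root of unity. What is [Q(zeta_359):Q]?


The degree equals Euler's totient phi(359).
359 = 359
phi(359) = 358

358


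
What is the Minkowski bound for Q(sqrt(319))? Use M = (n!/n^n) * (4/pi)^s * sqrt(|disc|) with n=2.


d = 319, d mod 4 = 3, so disc(K) = 4d = 1276; |disc(K)| = 1276
Real quadratic field, so n = 2, s = r2 = 0, r1 = 2
M = (n!/n^n) * (4/pi)^s * sqrt(|disc(K)|) = (2!/2^2) * (4/pi)^0 * sqrt(1276)
= 0.5 * 1.000000 * 35.721142
= 17.8606

17.8606


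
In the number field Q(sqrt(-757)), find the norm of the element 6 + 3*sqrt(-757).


N(a + b*sqrt(d)) = a^2 - d*b^2
= (6)^2 - (-757)*(3)^2
= 36 + 6813
= 6849

6849


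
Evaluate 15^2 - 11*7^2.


x^2 - d*y^2
= 15^2 - 11*7^2
= 225 - 539
= -314

-314


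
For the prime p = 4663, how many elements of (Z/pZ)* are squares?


For prime p, the number of non-zero quadratic residues is (p-1)/2.
= (4663-1)/2
= 2331

2331


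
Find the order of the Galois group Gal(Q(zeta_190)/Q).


|Gal(Q(zeta_190)/Q)| = phi(190)
= 72

72


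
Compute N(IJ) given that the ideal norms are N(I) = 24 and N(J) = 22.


N(IJ) = N(I) * N(J)
= 24 * 22
= 528

528


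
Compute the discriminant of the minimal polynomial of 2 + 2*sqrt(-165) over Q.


The element 2 + 2*sqrt(-165) has minimal polynomial:
x^2 - 4*x + 664
Discriminant = (-4)^2 - 4*(664)
= 16 - 2656
= -2640

-2640


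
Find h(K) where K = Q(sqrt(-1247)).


K = Q(sqrt(-1247)). d mod 4 = 1, so D = disc(K) = d = -1247
h(K) equals the number of primitive reduced positive-definite forms (a, b, c) = a*x^2 + b*x*y + c*y^2 with b^2 - 4ac = D,
where reduced means |b| <= a <= c, with b >= 0 whenever |b| = a or a = c, and primitive means gcd(a, b, c) = 1.
Reduced forces 3a^2 <= |D| = 1247, so 1 <= a <= 20; b must have the parity of D, and c = (b^2 - D)/(4a) must be an integer >= a.
Enumerate a = 1..20, b in [-a, a]:
  a=1: (1, 1, 312)  [1]
  a=2: (2, -1, 156), (2, 1, 156)  [2]
  a=3: (3, -1, 104), (3, 1, 104)  [2]
  a=4: (4, -1, 78), (4, 1, 78)  [2]
  a=5: none
  a=6: (6, -5, 53), (6, -1, 52), (6, 1, 52), (6, 5, 53)  [4]
  a=7: none
  a=8: (8, -1, 39), (8, 1, 39)  [2]
  a=9: (9, -7, 36), (9, 7, 36)  [2]
  a=10..11: none
  a=12: (12, -7, 27), (12, -1, 26), (12, 1, 26), (12, 7, 27)  [4]
  a=13: (13, -1, 24), (13, 1, 24)  [2]
  a=14..15: none
  a=16: (16, -15, 23), (16, 15, 23)  [2]
  a=17: none
  a=18: (18, -11, 19), (18, 7, 18), (18, 11, 19)  [3]
  a=19..20: none
Total reduced forms: 1 + 2 + 2 + 2 + 4 + 2 + 2 + 4 + 2 + 2 + 3 = 26
h = 26

26


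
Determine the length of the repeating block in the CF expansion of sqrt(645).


Run the CF algorithm for sqrt(645).
a_0 = floor(sqrt(645)) = 25; set m_0=0, q_0=1.
Recurrence: m' = q*a - m,  q' = (d - m'^2)/q,  a' = floor((a_0 + m')/q').
  step 1: m=25, q=20, a=2
  step 2: m=15, q=21, a=1
  step 3: m=6, q=29, a=1
  step 4: m=23, q=4, a=12
  step 5: m=25, q=5, a=10
  step 6: m=25, q=4, a=12
  step 7: m=23, q=29, a=1
  step 8: m=6, q=21, a=1
  step 9: m=15, q=20, a=2
  step 10: m=25, q=1, a=50
a_10 = 2*a_0 = 50, so the period closes here.
sqrt(645) = [25; 2, 1, 1, 12, 10, 12, 1, 1, 2, 50]
Period length = 10

10


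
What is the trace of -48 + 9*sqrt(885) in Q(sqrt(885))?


Tr(a + b*sqrt(d)) = (a + b*sqrt(d)) + (a - b*sqrt(d)) = 2a
= 2 * (-48)
= -96

-96


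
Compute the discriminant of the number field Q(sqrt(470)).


For K = Q(sqrt(d)) with d squarefree: disc(K) = d if d = 1 mod 4, and disc(K) = 4d if d = 2 or 3 mod 4.
Here d = 470, and d mod 4 = 2.
d = 2 mod 4, not 1 (O_K = Z[sqrt(d)]), so disc(K) = 4d = 4 * (470) = 1880

1880


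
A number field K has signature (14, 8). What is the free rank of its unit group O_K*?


By Dirichlet's unit theorem:
rank = r1 + r2 - 1
= 14 + 8 - 1
= 21

21


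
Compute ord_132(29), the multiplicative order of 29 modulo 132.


We want ord_132(29), the smallest k >= 1 with 29^k = 1 mod 132.
n = 132 = 2^2 * 3 * 11, phi(132) = 40; the order divides phi(n).
Divisors of 40: 1, 2, 4, 5, 8, 10, 20, 40
Repeated squaring mod 132: 29^1 = 29, 29^2 = 49, 29^4 = 25, 29^8 = 97, 29^16 = 37, 29^32 = 49
Test divisors in increasing order:
  k=1: 29^1 = 29 mod 132
  k=2: 29^2 = 49 mod 132
  k=4: 29^4 = 25 mod 132
  k=5: 29^5 = 25 * 29 = 65 mod 132
  k=8: 29^8 = 97 mod 132
  k=10: 29^10 = 97 * 49 = 1 mod 132  <- first divisor giving 1
Order = 10

10


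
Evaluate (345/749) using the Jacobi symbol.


Compute (345/749) via quadratic reciprocity:
  reciprocity: (345/749) -> +(749/345)
  reduce: (59/345)
  reciprocity: (59/345) -> +(345/59)
  reduce: (50/59)
  pull out 2: (2/59) = -1  (since 59 mod 8 = 3)
  reciprocity: (25/59) -> +(59/25)
  reduce: (9/25)
  reciprocity: (9/25) -> +(25/9)
  reduce: (7/9)
  reciprocity: (7/9) -> +(9/7)
  reduce: (2/7)
  pull out 2: (2/7) = +1  (since 7 mod 8 = 7)
  (1/7) = 1
Product of signs = -1

-1


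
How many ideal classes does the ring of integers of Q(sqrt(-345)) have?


K = Q(sqrt(-345)). d mod 4 = 3, so D = disc(K) = 4d = -1380
h(K) equals the number of primitive reduced positive-definite forms (a, b, c) = a*x^2 + b*x*y + c*y^2 with b^2 - 4ac = D,
where reduced means |b| <= a <= c, with b >= 0 whenever |b| = a or a = c, and primitive means gcd(a, b, c) = 1.
Reduced forces 3a^2 <= |D| = 1380, so 1 <= a <= 21; b must have the parity of D, and c = (b^2 - D)/(4a) must be an integer >= a.
Enumerate a = 1..21, b in [-a, a]:
  a=1: (1, 0, 345)  [1]
  a=2: (2, 2, 173)  [1]
  a=3: (3, 0, 115)  [1]
  a=4: none
  a=5: (5, 0, 69)  [1]
  a=6: (6, 6, 59)  [1]
  a=7..9: none
  a=10: (10, 10, 37)  [1]
  a=11..14: none
  a=15: (15, 0, 23)  [1]
  a=16..18: none
  a=19: (19, 8, 19)  [1]
  a=20..21: none
Total reduced forms: 1 + 1 + 1 + 1 + 1 + 1 + 1 + 1 = 8
h = 8

8


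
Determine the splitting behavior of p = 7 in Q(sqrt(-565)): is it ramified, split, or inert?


K = Q(sqrt(-565)). Since d mod 4 = 3, disc(K) = -2260.
Check p | disc: -2260 mod 7 = 1.
p does not divide disc. Compute Legendre symbol (d/p):
2^((7-1)/2) mod 7 = 1
(d/p) = 1, so p splits: (p) = P*P' with e=1, f=1, g=2.
Therefore p is split.

split


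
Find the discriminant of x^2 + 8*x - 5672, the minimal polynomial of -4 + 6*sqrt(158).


The element -4 + 6*sqrt(158) has minimal polynomial:
x^2 + 8*x - 5672
Discriminant = (8)^2 - 4*(-5672)
= 64 + 22688
= 22752

22752


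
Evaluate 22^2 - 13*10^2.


x^2 - d*y^2
= 22^2 - 13*10^2
= 484 - 1300
= -816

-816


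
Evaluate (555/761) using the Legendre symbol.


p = 761 is prime, so compute (555/761) with the reciprocity algorithm (Jacobi-symbol steps: pull out 2s via (2/n), flip via reciprocity, reduce):
  reciprocity: (555/761) -> +(761/555)
  reduce: (206/555)
  pull out 2: (2/555) = -1  (since 555 mod 8 = 3)
  reciprocity: (103/555) -> -(555/103)
  reduce: (40/103)
  pull out 2: (2/103) = +1  (since 103 mod 8 = 7)
  pull out 2: (2/103) = +1  (since 103 mod 8 = 7)
  pull out 2: (2/103) = +1  (since 103 mod 8 = 7)
  reciprocity: (5/103) -> +(103/5)
  reduce: (3/5)
  reciprocity: (3/5) -> +(5/3)
  reduce: (2/3)
  pull out 2: (2/3) = -1  (since 3 mod 8 = 3)
  (1/3) = 1
Product of signs = -1
(555/761) = -1

-1


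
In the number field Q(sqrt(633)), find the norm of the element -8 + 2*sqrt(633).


N(a + b*sqrt(d)) = a^2 - d*b^2
= (-8)^2 - (633)*(2)^2
= 64 - 2532
= -2468

-2468


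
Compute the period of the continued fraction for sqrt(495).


Run the CF algorithm for sqrt(495).
a_0 = floor(sqrt(495)) = 22; set m_0=0, q_0=1.
Recurrence: m' = q*a - m,  q' = (d - m'^2)/q,  a' = floor((a_0 + m')/q').
  step 1: m=22, q=11, a=4
  step 2: m=22, q=1, a=44
a_2 = 2*a_0 = 44, so the period closes here.
sqrt(495) = [22; 4, 44]
Period length = 2

2


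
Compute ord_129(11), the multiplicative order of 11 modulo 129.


We want ord_129(11), the smallest k >= 1 with 11^k = 1 mod 129.
n = 129 = 3 * 43, phi(129) = 84; the order divides phi(n).
Divisors of 84: 1, 2, 3, 4, 6, 7, 12, 14, 21, 28, 42, 84
Repeated squaring mod 129: 11^1 = 11, 11^2 = 121, 11^4 = 64, 11^8 = 97, 11^16 = 121, 11^32 = 64, 11^64 = 97
Test divisors in increasing order:
  k=1: 11^1 = 11 mod 129
  k=2: 11^2 = 121 mod 129
  k=3: 11^3 = 121 * 11 = 41 mod 129
  k=4: 11^4 = 64 mod 129
  k=6: 11^6 = 64 * 121 = 4 mod 129
  k=7: 11^7 = 64 * 121 * 11 = 44 mod 129
  k=12: 11^12 = 97 * 64 = 16 mod 129
  k=14: 11^14 = 97 * 64 * 121 = 1 mod 129  <- first divisor giving 1
Order = 14

14


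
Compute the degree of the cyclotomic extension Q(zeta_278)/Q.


The degree equals Euler's totient phi(278).
278 = 2 * 139
phi(278) = 138

138


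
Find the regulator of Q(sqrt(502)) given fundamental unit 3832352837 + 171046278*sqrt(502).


epsilon = 3832352837 + 171046278*sqrt(502)
= 7.6647e+09
R = ln(7.6647e+09)
= 22.7599

22.7599


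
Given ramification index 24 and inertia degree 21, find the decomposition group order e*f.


|D_P| = e * f
= 24 * 21
= 504

504


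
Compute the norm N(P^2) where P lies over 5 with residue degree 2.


N(P^a) = p^(a*f)
= 5^(2*2)
= 5^4
= 625

625


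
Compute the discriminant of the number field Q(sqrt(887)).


For K = Q(sqrt(d)) with d squarefree: disc(K) = d if d = 1 mod 4, and disc(K) = 4d if d = 2 or 3 mod 4.
Here d = 887, and d mod 4 = 3.
d = 3 mod 4, not 1 (O_K = Z[sqrt(d)]), so disc(K) = 4d = 4 * (887) = 3548

3548


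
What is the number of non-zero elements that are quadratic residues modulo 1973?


For prime p, the number of non-zero quadratic residues is (p-1)/2.
= (1973-1)/2
= 986

986


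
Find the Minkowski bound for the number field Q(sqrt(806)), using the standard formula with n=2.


d = 806, d mod 4 = 2, so disc(K) = 4d = 3224; |disc(K)| = 3224
Real quadratic field, so n = 2, s = r2 = 0, r1 = 2
M = (n!/n^n) * (4/pi)^s * sqrt(|disc(K)|) = (2!/2^2) * (4/pi)^0 * sqrt(3224)
= 0.5 * 1.000000 * 56.780278
= 28.3901

28.3901


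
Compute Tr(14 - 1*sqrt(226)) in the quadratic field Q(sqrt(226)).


Tr(a + b*sqrt(d)) = (a + b*sqrt(d)) + (a - b*sqrt(d)) = 2a
= 2 * (14)
= 28

28


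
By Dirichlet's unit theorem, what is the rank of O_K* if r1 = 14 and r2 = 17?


By Dirichlet's unit theorem:
rank = r1 + r2 - 1
= 14 + 17 - 1
= 30

30


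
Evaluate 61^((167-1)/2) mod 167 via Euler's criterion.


p = 167 is prime and the exponent is (p-1)/2 = 83, so by Euler's criterion 61^83 = (61/167) = +1 or -1 mod 167.
Compute by square-and-multiply:
  83 = 64 + 16 + 2 + 1 (binary 1010011)
  Repeated squaring mod 167: 61^1 = 61, 61^2 = 47, 61^4 = 38, 61^8 = 108, 61^16 = 141, 61^32 = 8, 61^64 = 64
  61^83 = 61^64 * 61^16 * 61^2 * 61^1 = 64 * 141 * 47 * 61 mod 167
    64 * 141 = 9024 = 6 mod 167
    6 * 47 = 282 = 115 mod 167
    115 * 61 = 7015 = 1 mod 167
  61^83 = 1 mod 167
Result 1: 61 is a quadratic residue mod 167.
61^83 mod 167 = 1

1


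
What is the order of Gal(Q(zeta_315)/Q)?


|Gal(Q(zeta_315)/Q)| = phi(315)
= 144

144


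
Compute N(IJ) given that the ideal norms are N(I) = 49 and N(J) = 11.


N(IJ) = N(I) * N(J)
= 49 * 11
= 539

539


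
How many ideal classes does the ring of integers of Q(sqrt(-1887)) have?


K = Q(sqrt(-1887)). d mod 4 = 1, so D = disc(K) = d = -1887
h(K) equals the number of primitive reduced positive-definite forms (a, b, c) = a*x^2 + b*x*y + c*y^2 with b^2 - 4ac = D,
where reduced means |b| <= a <= c, with b >= 0 whenever |b| = a or a = c, and primitive means gcd(a, b, c) = 1.
Reduced forces 3a^2 <= |D| = 1887, so 1 <= a <= 25; b must have the parity of D, and c = (b^2 - D)/(4a) must be an integer >= a.
Enumerate a = 1..25, b in [-a, a]:
  a=1: (1, 1, 472)  [1]
  a=2: (2, -1, 236), (2, 1, 236)  [2]
  a=3: (3, 3, 158)  [1]
  a=4: (4, -1, 118), (4, 1, 118)  [2]
  a=5: none
  a=6: (6, -3, 79), (6, 3, 79)  [2]
  a=7: none
  a=8: (8, -1, 59), (8, 1, 59)  [2]
  a=9..10: none
  a=11: (11, -7, 44), (11, 7, 44)  [2]
  a=12: (12, -9, 41), (12, 9, 41)  [2]
  a=13..15: none
  a=16: (16, -15, 33), (16, 15, 33)  [2]
  a=17: (17, 17, 32)  [1]
  a=18..21: none
  a=22: (22, -15, 24), (22, 7, 22), (22, 15, 24)  [3]
  a=23..25: none
Total reduced forms: 1 + 2 + 1 + 2 + 2 + 2 + 2 + 2 + 2 + 1 + 3 = 20
h = 20

20


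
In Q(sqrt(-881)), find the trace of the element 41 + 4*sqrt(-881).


Tr(a + b*sqrt(d)) = (a + b*sqrt(d)) + (a - b*sqrt(d)) = 2a
= 2 * (41)
= 82

82


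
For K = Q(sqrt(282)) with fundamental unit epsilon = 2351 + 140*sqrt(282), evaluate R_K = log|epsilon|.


epsilon = 2351 + 140*sqrt(282)
= 4701.9998
R = ln(4701.9998)
= 8.4557

8.4557


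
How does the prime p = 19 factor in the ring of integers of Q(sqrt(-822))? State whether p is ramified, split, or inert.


K = Q(sqrt(-822)). Since d mod 4 = 2, disc(K) = -3288.
Check p | disc: -3288 mod 19 = 18.
p does not divide disc. Compute Legendre symbol (d/p):
14^((19-1)/2) mod 19 = -1
(d/p) = -1, so p is inert: (p) stays prime with e=1, f=2, g=1.
Therefore p is inert.

inert


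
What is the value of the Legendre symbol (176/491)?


p = 491 is prime, so compute (176/491) with the reciprocity algorithm (Jacobi-symbol steps: pull out 2s via (2/n), flip via reciprocity, reduce):
  pull out 2: (2/491) = -1  (since 491 mod 8 = 3)
  pull out 2: (2/491) = -1  (since 491 mod 8 = 3)
  pull out 2: (2/491) = -1  (since 491 mod 8 = 3)
  pull out 2: (2/491) = -1  (since 491 mod 8 = 3)
  reciprocity: (11/491) -> -(491/11)
  reduce: (7/11)
  reciprocity: (7/11) -> -(11/7)
  reduce: (4/7)
  pull out 2: (2/7) = +1  (since 7 mod 8 = 7)
  pull out 2: (2/7) = +1  (since 7 mod 8 = 7)
  (1/7) = 1
Product of signs = 1
(176/491) = 1

1


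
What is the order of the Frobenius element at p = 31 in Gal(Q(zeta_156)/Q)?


The Frobenius at p in Gal(Q(zeta_n)/Q) = (Z/nZ)* is the class of p, so its order is ord_156(31), the smallest k >= 1 with 31^k = 1 mod 156.
n = 156 = 2^2 * 3 * 13, phi(156) = 48; the order divides phi(n).
Divisors of 48: 1, 2, 3, 4, 6, 8, 12, 16, 24, 48
Repeated squaring mod 156: 31^1 = 31, 31^2 = 25, 31^4 = 1, 31^8 = 1, 31^16 = 1, 31^32 = 1
Test divisors in increasing order:
  k=1: 31^1 = 31 mod 156
  k=2: 31^2 = 25 mod 156
  k=3: 31^3 = 25 * 31 = 151 mod 156
  k=4: 31^4 = 1 mod 156  <- first divisor giving 1
Order = 4

4


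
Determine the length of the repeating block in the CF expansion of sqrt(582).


Run the CF algorithm for sqrt(582).
a_0 = floor(sqrt(582)) = 24; set m_0=0, q_0=1.
Recurrence: m' = q*a - m,  q' = (d - m'^2)/q,  a' = floor((a_0 + m')/q').
  step 1: m=24, q=6, a=8
  step 2: m=24, q=1, a=48
a_2 = 2*a_0 = 48, so the period closes here.
sqrt(582) = [24; 8, 48]
Period length = 2

2


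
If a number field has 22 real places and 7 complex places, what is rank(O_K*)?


By Dirichlet's unit theorem:
rank = r1 + r2 - 1
= 22 + 7 - 1
= 28

28


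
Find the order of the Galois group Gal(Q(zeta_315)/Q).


|Gal(Q(zeta_315)/Q)| = phi(315)
= 144

144


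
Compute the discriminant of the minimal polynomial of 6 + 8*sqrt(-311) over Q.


The element 6 + 8*sqrt(-311) has minimal polynomial:
x^2 - 12*x + 19940
Discriminant = (-12)^2 - 4*(19940)
= 144 - 79760
= -79616

-79616


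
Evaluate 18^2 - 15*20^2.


x^2 - d*y^2
= 18^2 - 15*20^2
= 324 - 6000
= -5676

-5676


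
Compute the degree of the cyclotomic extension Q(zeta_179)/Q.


The degree equals Euler's totient phi(179).
179 = 179
phi(179) = 178

178


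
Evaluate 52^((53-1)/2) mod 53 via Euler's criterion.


p = 53 is prime and the exponent is (p-1)/2 = 26, so by Euler's criterion 52^26 = (52/53) = +1 or -1 mod 53.
Compute by square-and-multiply:
  26 = 16 + 8 + 2 (binary 11010)
  Repeated squaring mod 53: 52^1 = 52, 52^2 = 1, 52^4 = 1, 52^8 = 1, 52^16 = 1
  52^26 = 52^16 * 52^8 * 52^2 = 1 * 1 * 1 mod 53
    1 * 1 = 1 = 1 mod 53
    1 * 1 = 1 = 1 mod 53
  52^26 = 1 mod 53
Result 1: 52 is a quadratic residue mod 53.
52^26 mod 53 = 1

1


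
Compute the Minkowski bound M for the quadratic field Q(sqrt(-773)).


d = -773, d mod 4 = 3, so disc(K) = 4d = -3092; |disc(K)| = 3092
Imaginary quadratic field, so n = 2, s = r2 = 1, r1 = 0
M = (n!/n^n) * (4/pi)^s * sqrt(|disc(K)|) = (2!/2^2) * (4/pi)^1 * sqrt(3092)
= 0.5 * 1.273240 * 55.605755
= 35.3997

35.3997


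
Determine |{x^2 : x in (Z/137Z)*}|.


For prime p, the number of non-zero quadratic residues is (p-1)/2.
= (137-1)/2
= 68

68


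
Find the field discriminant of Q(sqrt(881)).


For K = Q(sqrt(d)) with d squarefree: disc(K) = d if d = 1 mod 4, and disc(K) = 4d if d = 2 or 3 mod 4.
Here d = 881, and d mod 4 = 1.
d = 1 mod 4 (O_K = Z[(1+sqrt(d))/2]), so disc(K) = d = 881

881


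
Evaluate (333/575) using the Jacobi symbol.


Compute (333/575) via quadratic reciprocity:
  reciprocity: (333/575) -> +(575/333)
  reduce: (242/333)
  pull out 2: (2/333) = -1  (since 333 mod 8 = 5)
  reciprocity: (121/333) -> +(333/121)
  reduce: (91/121)
  reciprocity: (91/121) -> +(121/91)
  reduce: (30/91)
  pull out 2: (2/91) = -1  (since 91 mod 8 = 3)
  reciprocity: (15/91) -> -(91/15)
  reduce: (1/15)
  (1/15) = 1
Product of signs = -1

-1


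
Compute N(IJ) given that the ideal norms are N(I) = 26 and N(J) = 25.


N(IJ) = N(I) * N(J)
= 26 * 25
= 650

650


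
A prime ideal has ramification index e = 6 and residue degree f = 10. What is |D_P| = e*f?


|D_P| = e * f
= 6 * 10
= 60

60


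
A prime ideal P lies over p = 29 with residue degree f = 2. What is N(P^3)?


N(P^a) = p^(a*f)
= 29^(3*2)
= 29^6
= 594823321

594823321


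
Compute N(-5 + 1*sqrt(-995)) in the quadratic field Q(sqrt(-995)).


N(a + b*sqrt(d)) = a^2 - d*b^2
= (-5)^2 - (-995)*(1)^2
= 25 + 995
= 1020

1020


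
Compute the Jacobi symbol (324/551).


Compute (324/551) via quadratic reciprocity:
  pull out 2: (2/551) = +1  (since 551 mod 8 = 7)
  pull out 2: (2/551) = +1  (since 551 mod 8 = 7)
  reciprocity: (81/551) -> +(551/81)
  reduce: (65/81)
  reciprocity: (65/81) -> +(81/65)
  reduce: (16/65)
  pull out 2: (2/65) = +1  (since 65 mod 8 = 1)
  pull out 2: (2/65) = +1  (since 65 mod 8 = 1)
  pull out 2: (2/65) = +1  (since 65 mod 8 = 1)
  pull out 2: (2/65) = +1  (since 65 mod 8 = 1)
  (1/65) = 1
Product of signs = 1

1


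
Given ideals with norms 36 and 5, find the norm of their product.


N(IJ) = N(I) * N(J)
= 36 * 5
= 180

180


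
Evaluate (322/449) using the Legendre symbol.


p = 449 is prime, so compute (322/449) with the reciprocity algorithm (Jacobi-symbol steps: pull out 2s via (2/n), flip via reciprocity, reduce):
  pull out 2: (2/449) = +1  (since 449 mod 8 = 1)
  reciprocity: (161/449) -> +(449/161)
  reduce: (127/161)
  reciprocity: (127/161) -> +(161/127)
  reduce: (34/127)
  pull out 2: (2/127) = +1  (since 127 mod 8 = 7)
  reciprocity: (17/127) -> +(127/17)
  reduce: (8/17)
  pull out 2: (2/17) = +1  (since 17 mod 8 = 1)
  pull out 2: (2/17) = +1  (since 17 mod 8 = 1)
  pull out 2: (2/17) = +1  (since 17 mod 8 = 1)
  (1/17) = 1
Product of signs = 1
(322/449) = 1

1


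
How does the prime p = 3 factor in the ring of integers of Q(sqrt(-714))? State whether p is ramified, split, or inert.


K = Q(sqrt(-714)). Since d mod 4 = 2, disc(K) = -2856.
Check p | disc: -2856 mod 3 = 0.
p divides disc, so p ramifies: (p) = P^2 with e=2, f=1, g=1.
Therefore p is ramified.

ramified


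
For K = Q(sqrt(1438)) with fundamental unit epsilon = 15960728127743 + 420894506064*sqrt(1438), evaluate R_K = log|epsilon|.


epsilon = 15960728127743 + 420894506064*sqrt(1438)
= 3.1921e+13
R = ln(3.1921e+13)
= 31.0943

31.0943


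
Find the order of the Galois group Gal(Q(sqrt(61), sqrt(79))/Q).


The 2 square roots of distinct primes are multiplicatively independent over Q,
so [K:Q] = 2^2 and Gal(K/Q) is isomorphic to (Z/2Z)^2.
|Gal| = 2^2 = 4

4


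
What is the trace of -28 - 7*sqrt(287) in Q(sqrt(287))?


Tr(a + b*sqrt(d)) = (a + b*sqrt(d)) + (a - b*sqrt(d)) = 2a
= 2 * (-28)
= -56

-56


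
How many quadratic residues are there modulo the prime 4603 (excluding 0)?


For prime p, the number of non-zero quadratic residues is (p-1)/2.
= (4603-1)/2
= 2301

2301


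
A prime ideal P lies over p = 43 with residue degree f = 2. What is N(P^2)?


N(P^a) = p^(a*f)
= 43^(2*2)
= 43^4
= 3418801

3418801


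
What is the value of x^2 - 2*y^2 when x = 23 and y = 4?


x^2 - d*y^2
= 23^2 - 2*4^2
= 529 - 32
= 497

497


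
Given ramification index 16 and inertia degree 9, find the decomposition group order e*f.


|D_P| = e * f
= 16 * 9
= 144

144


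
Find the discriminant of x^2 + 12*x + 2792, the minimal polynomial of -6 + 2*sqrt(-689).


The element -6 + 2*sqrt(-689) has minimal polynomial:
x^2 + 12*x + 2792
Discriminant = (12)^2 - 4*(2792)
= 144 - 11168
= -11024

-11024


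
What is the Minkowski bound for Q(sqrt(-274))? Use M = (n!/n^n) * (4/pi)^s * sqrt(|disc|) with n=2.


d = -274, d mod 4 = 2, so disc(K) = 4d = -1096; |disc(K)| = 1096
Imaginary quadratic field, so n = 2, s = r2 = 1, r1 = 0
M = (n!/n^n) * (4/pi)^s * sqrt(|disc(K)|) = (2!/2^2) * (4/pi)^1 * sqrt(1096)
= 0.5 * 1.273240 * 33.105891
= 21.0759

21.0759


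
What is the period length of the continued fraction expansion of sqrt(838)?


Run the CF algorithm for sqrt(838).
a_0 = floor(sqrt(838)) = 28; set m_0=0, q_0=1.
Recurrence: m' = q*a - m,  q' = (d - m'^2)/q,  a' = floor((a_0 + m')/q').
  step 1: m=28, q=54, a=1
  step 2: m=26, q=3, a=18
  step 3: m=28, q=18, a=3
  step 4: m=26, q=9, a=6
  step 5: m=28, q=6, a=9
  step 6: m=26, q=27, a=2
  step 7: m=28, q=2, a=28
  step 8: m=28, q=27, a=2
  step 9: m=26, q=6, a=9
  step 10: m=28, q=9, a=6
  step 11: m=26, q=18, a=3
  step 12: m=28, q=3, a=18
  step 13: m=26, q=54, a=1
  step 14: m=28, q=1, a=56
a_14 = 2*a_0 = 56, so the period closes here.
sqrt(838) = [28; 1, 18, 3, 6, 9, 2, 28, 2, 9, 6, 3, 18, 1, 56]
Period length = 14

14


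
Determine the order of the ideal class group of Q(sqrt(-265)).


K = Q(sqrt(-265)). d mod 4 = 3, so D = disc(K) = 4d = -1060
h(K) equals the number of primitive reduced positive-definite forms (a, b, c) = a*x^2 + b*x*y + c*y^2 with b^2 - 4ac = D,
where reduced means |b| <= a <= c, with b >= 0 whenever |b| = a or a = c, and primitive means gcd(a, b, c) = 1.
Reduced forces 3a^2 <= |D| = 1060, so 1 <= a <= 18; b must have the parity of D, and c = (b^2 - D)/(4a) must be an integer >= a.
Enumerate a = 1..18, b in [-a, a]:
  a=1: (1, 0, 265)  [1]
  a=2: (2, 2, 133)  [1]
  a=3..4: none
  a=5: (5, 0, 53)  [1]
  a=6: none
  a=7: (7, -2, 38), (7, 2, 38)  [2]
  a=8..9: none
  a=10: (10, 10, 29)  [1]
  a=11..13: none
  a=14: (14, -2, 19), (14, 2, 19)  [2]
  a=15..18: none
Total reduced forms: 1 + 1 + 1 + 2 + 1 + 2 = 8
h = 8

8


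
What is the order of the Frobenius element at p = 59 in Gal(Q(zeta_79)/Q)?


The Frobenius at p in Gal(Q(zeta_n)/Q) = (Z/nZ)* is the class of p, so its order is ord_79(59), the smallest k >= 1 with 59^k = 1 mod 79.
n = 79 = 79, phi(79) = 78; the order divides phi(n).
Divisors of 78: 1, 2, 3, 6, 13, 26, 39, 78
Repeated squaring mod 79: 59^1 = 59, 59^2 = 5, 59^4 = 25, 59^8 = 72, 59^16 = 49, 59^32 = 31, 59^64 = 13
Test divisors in increasing order:
  k=1: 59^1 = 59 mod 79
  k=2: 59^2 = 5 mod 79
  k=3: 59^3 = 5 * 59 = 58 mod 79
  k=6: 59^6 = 25 * 5 = 46 mod 79
  k=13: 59^13 = 72 * 25 * 59 = 24 mod 79
  k=26: 59^26 = 49 * 72 * 5 = 23 mod 79
  k=39: 59^39 = 31 * 25 * 5 * 59 = 78 mod 79
  k=78: 59^78 = 13 * 72 * 25 * 5 = 1 mod 79  <- first divisor giving 1
Order = 78

78


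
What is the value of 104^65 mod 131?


p = 131 is prime and the exponent is (p-1)/2 = 65, so by Euler's criterion 104^65 = (104/131) = +1 or -1 mod 131.
Compute by square-and-multiply:
  65 = 64 + 1 (binary 1000001)
  Repeated squaring mod 131: 104^1 = 104, 104^2 = 74, 104^4 = 105, 104^8 = 21, 104^16 = 48, 104^32 = 77, 104^64 = 34
  104^65 = 104^64 * 104^1 = 34 * 104 mod 131
    34 * 104 = 3536 = 130 mod 131
  104^65 = 130 mod 131
Result 130 = p - 1 = -1 mod 131: 104 is a quadratic non-residue mod 131. As a residue in [0, p-1] the value is 130.
104^65 mod 131 = 130

130


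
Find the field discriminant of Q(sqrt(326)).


For K = Q(sqrt(d)) with d squarefree: disc(K) = d if d = 1 mod 4, and disc(K) = 4d if d = 2 or 3 mod 4.
Here d = 326, and d mod 4 = 2.
d = 2 mod 4, not 1 (O_K = Z[sqrt(d)]), so disc(K) = 4d = 4 * (326) = 1304

1304


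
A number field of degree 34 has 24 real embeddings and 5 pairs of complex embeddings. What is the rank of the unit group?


By Dirichlet's unit theorem:
rank = r1 + r2 - 1
= 24 + 5 - 1
= 28

28


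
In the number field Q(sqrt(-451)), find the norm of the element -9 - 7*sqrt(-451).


N(a + b*sqrt(d)) = a^2 - d*b^2
= (-9)^2 - (-451)*(-7)^2
= 81 + 22099
= 22180

22180


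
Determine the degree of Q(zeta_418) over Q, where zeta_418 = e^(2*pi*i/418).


The degree equals Euler's totient phi(418).
418 = 2 * 11 * 19
phi(418) = 180

180


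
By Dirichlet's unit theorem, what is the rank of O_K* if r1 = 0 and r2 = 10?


By Dirichlet's unit theorem:
rank = r1 + r2 - 1
= 0 + 10 - 1
= 9

9


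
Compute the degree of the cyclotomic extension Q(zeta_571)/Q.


The degree equals Euler's totient phi(571).
571 = 571
phi(571) = 570

570


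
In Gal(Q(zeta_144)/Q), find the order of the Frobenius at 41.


The Frobenius at p in Gal(Q(zeta_n)/Q) = (Z/nZ)* is the class of p, so its order is ord_144(41), the smallest k >= 1 with 41^k = 1 mod 144.
n = 144 = 2^4 * 3^2, phi(144) = 48; the order divides phi(n).
Divisors of 48: 1, 2, 3, 4, 6, 8, 12, 16, 24, 48
Repeated squaring mod 144: 41^1 = 41, 41^2 = 97, 41^4 = 49, 41^8 = 97, 41^16 = 49, 41^32 = 97
Test divisors in increasing order:
  k=1: 41^1 = 41 mod 144
  k=2: 41^2 = 97 mod 144
  k=3: 41^3 = 97 * 41 = 89 mod 144
  k=4: 41^4 = 49 mod 144
  k=6: 41^6 = 49 * 97 = 1 mod 144  <- first divisor giving 1
Order = 6

6


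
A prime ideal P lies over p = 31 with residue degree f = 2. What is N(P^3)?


N(P^a) = p^(a*f)
= 31^(3*2)
= 31^6
= 887503681

887503681


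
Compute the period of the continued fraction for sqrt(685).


Run the CF algorithm for sqrt(685).
a_0 = floor(sqrt(685)) = 26; set m_0=0, q_0=1.
Recurrence: m' = q*a - m,  q' = (d - m'^2)/q,  a' = floor((a_0 + m')/q').
  step 1: m=26, q=9, a=5
  step 2: m=19, q=36, a=1
  step 3: m=17, q=11, a=3
  step 4: m=16, q=39, a=1
  step 5: m=23, q=4, a=12
  step 6: m=25, q=15, a=3
  step 7: m=20, q=19, a=2
  step 8: m=18, q=19, a=2
  step 9: m=20, q=15, a=3
  step 10: m=25, q=4, a=12
  step 11: m=23, q=39, a=1
  step 12: m=16, q=11, a=3
  step 13: m=17, q=36, a=1
  step 14: m=19, q=9, a=5
  step 15: m=26, q=1, a=52
a_15 = 2*a_0 = 52, so the period closes here.
sqrt(685) = [26; 5, 1, 3, 1, 12, 3, 2, 2, 3, 12, 1, 3, 1, 5, 52]
Period length = 15

15


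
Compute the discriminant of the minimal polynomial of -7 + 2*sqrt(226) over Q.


The element -7 + 2*sqrt(226) has minimal polynomial:
x^2 + 14*x - 855
Discriminant = (14)^2 - 4*(-855)
= 196 + 3420
= 3616

3616


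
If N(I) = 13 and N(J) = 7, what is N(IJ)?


N(IJ) = N(I) * N(J)
= 13 * 7
= 91

91


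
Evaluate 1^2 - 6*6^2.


x^2 - d*y^2
= 1^2 - 6*6^2
= 1 - 216
= -215

-215


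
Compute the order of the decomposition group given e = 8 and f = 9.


|D_P| = e * f
= 8 * 9
= 72

72


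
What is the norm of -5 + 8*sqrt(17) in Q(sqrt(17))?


N(a + b*sqrt(d)) = a^2 - d*b^2
= (-5)^2 - (17)*(8)^2
= 25 - 1088
= -1063

-1063


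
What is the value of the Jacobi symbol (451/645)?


Compute (451/645) via quadratic reciprocity:
  reciprocity: (451/645) -> +(645/451)
  reduce: (194/451)
  pull out 2: (2/451) = -1  (since 451 mod 8 = 3)
  reciprocity: (97/451) -> +(451/97)
  reduce: (63/97)
  reciprocity: (63/97) -> +(97/63)
  reduce: (34/63)
  pull out 2: (2/63) = +1  (since 63 mod 8 = 7)
  reciprocity: (17/63) -> +(63/17)
  reduce: (12/17)
  pull out 2: (2/17) = +1  (since 17 mod 8 = 1)
  pull out 2: (2/17) = +1  (since 17 mod 8 = 1)
  reciprocity: (3/17) -> +(17/3)
  reduce: (2/3)
  pull out 2: (2/3) = -1  (since 3 mod 8 = 3)
  (1/3) = 1
Product of signs = 1

1


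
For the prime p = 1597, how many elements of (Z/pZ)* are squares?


For prime p, the number of non-zero quadratic residues is (p-1)/2.
= (1597-1)/2
= 798

798


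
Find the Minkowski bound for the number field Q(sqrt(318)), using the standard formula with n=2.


d = 318, d mod 4 = 2, so disc(K) = 4d = 1272; |disc(K)| = 1272
Real quadratic field, so n = 2, s = r2 = 0, r1 = 2
M = (n!/n^n) * (4/pi)^s * sqrt(|disc(K)|) = (2!/2^2) * (4/pi)^0 * sqrt(1272)
= 0.5 * 1.000000 * 35.665109
= 17.8326

17.8326


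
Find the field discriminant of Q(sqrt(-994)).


For K = Q(sqrt(d)) with d squarefree: disc(K) = d if d = 1 mod 4, and disc(K) = 4d if d = 2 or 3 mod 4.
Here d = -994, and d mod 4 = 2.
d = 2 mod 4, not 1 (O_K = Z[sqrt(d)]), so disc(K) = 4d = 4 * (-994) = -3976

-3976


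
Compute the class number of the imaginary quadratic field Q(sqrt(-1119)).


K = Q(sqrt(-1119)). d mod 4 = 1, so D = disc(K) = d = -1119
h(K) equals the number of primitive reduced positive-definite forms (a, b, c) = a*x^2 + b*x*y + c*y^2 with b^2 - 4ac = D,
where reduced means |b| <= a <= c, with b >= 0 whenever |b| = a or a = c, and primitive means gcd(a, b, c) = 1.
Reduced forces 3a^2 <= |D| = 1119, so 1 <= a <= 19; b must have the parity of D, and c = (b^2 - D)/(4a) must be an integer >= a.
Enumerate a = 1..19, b in [-a, a]:
  a=1: (1, 1, 280)  [1]
  a=2: (2, -1, 140), (2, 1, 140)  [2]
  a=3: (3, 3, 94)  [1]
  a=4: (4, -1, 70), (4, 1, 70)  [2]
  a=5: (5, -1, 56), (5, 1, 56)  [2]
  a=6: (6, -3, 47), (6, 3, 47)  [2]
  a=7: (7, -1, 40), (7, 1, 40)  [2]
  a=8: (8, -1, 35), (8, 1, 35)  [2]
  a=9: none
  a=10: (10, -9, 30), (10, -1, 28), (10, 1, 28), (10, 9, 30)  [4]
  a=11: (11, -5, 26), (11, 5, 26)  [2]
  a=12: (12, -9, 25), (12, 9, 25)  [2]
  a=13: (13, -5, 22), (13, 5, 22)  [2]
  a=14: (14, -13, 23), (14, -1, 20), (14, 1, 20), (14, 13, 23)  [4]
  a=15: (15, -9, 20), (15, 9, 20)  [2]
  a=16: (16, -15, 21), (16, 15, 21)  [2]
  a=17..19: none
Total reduced forms: 1 + 2 + 1 + 2 + 2 + 2 + 2 + 2 + 4 + 2 + 2 + 2 + 4 + 2 + 2 = 32
h = 32

32


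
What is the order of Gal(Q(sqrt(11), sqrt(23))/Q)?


The 2 square roots of distinct primes are multiplicatively independent over Q,
so [K:Q] = 2^2 and Gal(K/Q) is isomorphic to (Z/2Z)^2.
|Gal| = 2^2 = 4

4


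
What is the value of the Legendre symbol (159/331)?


p = 331 is prime, so compute (159/331) with the reciprocity algorithm (Jacobi-symbol steps: pull out 2s via (2/n), flip via reciprocity, reduce):
  reciprocity: (159/331) -> -(331/159)
  reduce: (13/159)
  reciprocity: (13/159) -> +(159/13)
  reduce: (3/13)
  reciprocity: (3/13) -> +(13/3)
  reduce: (1/3)
  (1/3) = 1
Product of signs = -1
(159/331) = -1

-1


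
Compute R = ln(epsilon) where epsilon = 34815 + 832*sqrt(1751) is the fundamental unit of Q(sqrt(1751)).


epsilon = 34815 + 832*sqrt(1751)
= 69630.0000
R = ln(69630.0000)
= 11.1510

11.1510


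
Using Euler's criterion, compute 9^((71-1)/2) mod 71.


p = 71 is prime and the exponent is (p-1)/2 = 35, so by Euler's criterion 9^35 = (9/71) = +1 or -1 mod 71.
Compute by square-and-multiply:
  35 = 32 + 2 + 1 (binary 100011)
  Repeated squaring mod 71: 9^1 = 9, 9^2 = 10, 9^4 = 29, 9^8 = 60, 9^16 = 50, 9^32 = 15
  9^35 = 9^32 * 9^2 * 9^1 = 15 * 10 * 9 mod 71
    15 * 10 = 150 = 8 mod 71
    8 * 9 = 72 = 1 mod 71
  9^35 = 1 mod 71
Result 1: 9 is a quadratic residue mod 71.
9^35 mod 71 = 1

1


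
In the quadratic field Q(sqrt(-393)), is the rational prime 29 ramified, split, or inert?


K = Q(sqrt(-393)). Since d mod 4 = 3, disc(K) = -1572.
Check p | disc: -1572 mod 29 = 23.
p does not divide disc. Compute Legendre symbol (d/p):
13^((29-1)/2) mod 29 = 1
(d/p) = 1, so p splits: (p) = P*P' with e=1, f=1, g=2.
Therefore p is split.

split


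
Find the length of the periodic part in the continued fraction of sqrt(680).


Run the CF algorithm for sqrt(680).
a_0 = floor(sqrt(680)) = 26; set m_0=0, q_0=1.
Recurrence: m' = q*a - m,  q' = (d - m'^2)/q,  a' = floor((a_0 + m')/q').
  step 1: m=26, q=4, a=13
  step 2: m=26, q=1, a=52
a_2 = 2*a_0 = 52, so the period closes here.
sqrt(680) = [26; 13, 52]
Period length = 2

2


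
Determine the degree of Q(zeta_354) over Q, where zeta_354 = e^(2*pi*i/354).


The degree equals Euler's totient phi(354).
354 = 2 * 3 * 59
phi(354) = 116

116


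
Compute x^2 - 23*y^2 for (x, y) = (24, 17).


x^2 - d*y^2
= 24^2 - 23*17^2
= 576 - 6647
= -6071

-6071
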